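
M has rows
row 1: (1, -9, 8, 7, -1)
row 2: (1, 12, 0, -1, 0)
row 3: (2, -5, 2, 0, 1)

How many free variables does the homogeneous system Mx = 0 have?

Row reduce to echelon form.
R2 ← R2 − R1: [0, 21, -8, -8, 1]
R3 ← R3 − (2)·R1: [0, 13, -14, -14, 3]
R3 ← R3 − (13/21)·R2: [0, 0, -190/21, -190/21, 50/21]
3 nonzero rows, so rank(M) = 3.
M has 5 columns; by rank–nullity, nullity = 5 − 3 = 2.

2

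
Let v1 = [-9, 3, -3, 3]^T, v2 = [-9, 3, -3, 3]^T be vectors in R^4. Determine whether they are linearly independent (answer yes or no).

Form the matrix with these vectors as rows and row reduce.
R2 ← R2 − R1: [0, 0, 0, 0]
1 nonzero row, so the 2 vectors span a space of dimension 1.
Since 1 < 2, the vectors are linearly dependent.

no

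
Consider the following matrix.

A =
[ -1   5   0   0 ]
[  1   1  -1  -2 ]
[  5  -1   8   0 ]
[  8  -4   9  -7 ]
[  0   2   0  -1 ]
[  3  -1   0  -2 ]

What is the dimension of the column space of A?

4

Row reduce to echelon form.
R2 ← R2 + R1: [0, 6, -1, -2]
R3 ← R3 + (5)·R1: [0, 24, 8, 0]
R4 ← R4 + (8)·R1: [0, 36, 9, -7]
R6 ← R6 + (3)·R1: [0, 14, 0, -2]
R3 ← R3 − (4)·R2: [0, 0, 12, 8]
R4 ← R4 − (6)·R2: [0, 0, 15, 5]
R5 ← R5 − (1/3)·R2: [0, 0, 1/3, -1/3]
R6 ← R6 − (7/3)·R2: [0, 0, 7/3, 8/3]
R4 ← R4 − (5/4)·R3: [0, 0, 0, -5]
R5 ← R5 − (1/36)·R3: [0, 0, 0, -5/9]
R6 ← R6 − (7/36)·R3: [0, 0, 0, 10/9]
R5 ← R5 − (1/9)·R4: [0, 0, 0, 0]
R6 ← R6 + (2/9)·R4: [0, 0, 0, 0]
Echelon form has 4 nonzero rows, so rank(A) = 4.
The column space has dimension equal to the rank: 4.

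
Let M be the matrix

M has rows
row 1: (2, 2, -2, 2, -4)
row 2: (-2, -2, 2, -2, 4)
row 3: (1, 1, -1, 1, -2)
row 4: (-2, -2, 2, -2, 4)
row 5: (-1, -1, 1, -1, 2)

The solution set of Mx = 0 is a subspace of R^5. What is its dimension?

4

Row reduce to echelon form.
R2 ← R2 + R1: [0, 0, 0, 0, 0]
R3 ← R3 − (1/2)·R1: [0, 0, 0, 0, 0]
R4 ← R4 + R1: [0, 0, 0, 0, 0]
R5 ← R5 + (1/2)·R1: [0, 0, 0, 0, 0]
1 nonzero row, so rank(M) = 1.
M has 5 columns; by rank–nullity, nullity = 5 − 1 = 4.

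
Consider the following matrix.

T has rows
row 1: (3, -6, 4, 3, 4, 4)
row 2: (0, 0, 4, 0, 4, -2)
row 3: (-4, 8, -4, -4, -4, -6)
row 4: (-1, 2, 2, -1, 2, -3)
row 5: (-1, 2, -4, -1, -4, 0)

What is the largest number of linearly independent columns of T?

2

Row reduce to echelon form.
R3 ← R3 + (4/3)·R1: [0, 0, 4/3, 0, 4/3, -2/3]
R4 ← R4 + (1/3)·R1: [0, 0, 10/3, 0, 10/3, -5/3]
R5 ← R5 + (1/3)·R1: [0, 0, -8/3, 0, -8/3, 4/3]
R3 ← R3 − (1/3)·R2: [0, 0, 0, 0, 0, 0]
R4 ← R4 − (5/6)·R2: [0, 0, 0, 0, 0, 0]
R5 ← R5 + (2/3)·R2: [0, 0, 0, 0, 0, 0]
Echelon form has 2 nonzero rows, so rank(T) = 2.
The rank gives the maximum number of linearly independent columns: 2.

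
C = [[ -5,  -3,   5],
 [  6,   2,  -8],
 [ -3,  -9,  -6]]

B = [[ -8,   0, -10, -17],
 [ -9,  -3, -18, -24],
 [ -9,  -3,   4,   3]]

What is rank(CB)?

First compute CB:
[[ 22,  -6, 124, 172],
 [  6,  18, -128, -174],
 [159,  45, 168, 249]]
Now row reduce the product.
R2 ← R2 − (3/11)·R1: [0, 216/11, -1780/11, -2430/11]
R3 ← R3 − (159/22)·R1: [0, 972/11, -8010/11, -10935/11]
R3 ← R3 − (9/2)·R2: [0, 0, 0, 0]
2 nonzero rows, so rank(CB) = 2.

2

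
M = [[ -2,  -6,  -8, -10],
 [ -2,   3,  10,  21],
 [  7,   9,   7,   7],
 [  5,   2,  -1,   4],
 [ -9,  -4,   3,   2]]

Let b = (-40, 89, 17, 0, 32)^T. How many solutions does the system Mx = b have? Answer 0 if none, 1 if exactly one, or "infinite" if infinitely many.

Row reduce the augmented matrix [M | b].
R2 ← R2 − R1: [0, 9, 18, 31, 129]
R3 ← R3 + (7/2)·R1: [0, -12, -21, -28, -123]
R4 ← R4 + (5/2)·R1: [0, -13, -21, -21, -100]
R5 ← R5 − (9/2)·R1: [0, 23, 39, 47, 212]
R3 ← R3 + (4/3)·R2: [0, 0, 3, 40/3, 49]
R4 ← R4 + (13/9)·R2: [0, 0, 5, 214/9, 259/3]
R5 ← R5 − (23/9)·R2: [0, 0, -7, -290/9, -353/3]
R4 ← R4 − (5/3)·R3: [0, 0, 0, 14/9, 14/3]
R5 ← R5 + (7/3)·R3: [0, 0, 0, -10/9, -10/3]
R5 ← R5 + (5/7)·R4: [0, 0, 0, 0, 0]
The echelon form has 4 nonzero rows, and every pivot lies in the first 4 columns, so rank(M) = rank([M|b]) = 4.
The system is consistent.
rank = 4 = number of unknowns, so the solution is unique.

1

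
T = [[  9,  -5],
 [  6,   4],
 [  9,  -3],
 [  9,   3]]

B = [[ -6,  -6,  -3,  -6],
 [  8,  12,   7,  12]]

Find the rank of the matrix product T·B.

First compute TB:
[[-94, -114, -62, -114],
 [ -4,  12,  10,  12],
 [-78, -90, -48, -90],
 [-30, -18,  -6, -18]]
Now row reduce the product.
R2 ← R2 − (2/47)·R1: [0, 792/47, 594/47, 792/47]
R3 ← R3 − (39/47)·R1: [0, 216/47, 162/47, 216/47]
R4 ← R4 − (15/47)·R1: [0, 864/47, 648/47, 864/47]
R3 ← R3 − (3/11)·R2: [0, 0, 0, 0]
R4 ← R4 − (12/11)·R2: [0, 0, 0, 0]
2 nonzero rows, so rank(TB) = 2.

2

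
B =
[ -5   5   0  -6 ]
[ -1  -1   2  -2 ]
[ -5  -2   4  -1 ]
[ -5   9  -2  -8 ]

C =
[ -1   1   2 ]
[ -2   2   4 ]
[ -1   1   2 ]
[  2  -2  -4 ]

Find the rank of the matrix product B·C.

1

First compute BC:
[[-17,  17,  34],
 [ -3,   3,   6],
 [  3,  -3,  -6],
 [-27,  27,  54]]
Now row reduce the product.
R2 ← R2 − (3/17)·R1: [0, 0, 0]
R3 ← R3 + (3/17)·R1: [0, 0, 0]
R4 ← R4 − (27/17)·R1: [0, 0, 0]
1 nonzero row, so rank(BC) = 1.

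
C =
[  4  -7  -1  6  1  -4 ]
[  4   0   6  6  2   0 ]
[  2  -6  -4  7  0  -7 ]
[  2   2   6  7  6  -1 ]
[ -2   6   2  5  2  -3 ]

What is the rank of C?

Row reduce to echelon form.
R2 ← R2 − R1: [0, 7, 7, 0, 1, 4]
R3 ← R3 − (1/2)·R1: [0, -5/2, -7/2, 4, -1/2, -5]
R4 ← R4 − (1/2)·R1: [0, 11/2, 13/2, 4, 11/2, 1]
R5 ← R5 + (1/2)·R1: [0, 5/2, 3/2, 8, 5/2, -5]
R3 ← R3 + (5/14)·R2: [0, 0, -1, 4, -1/7, -25/7]
R4 ← R4 − (11/14)·R2: [0, 0, 1, 4, 33/7, -15/7]
R5 ← R5 − (5/14)·R2: [0, 0, -1, 8, 15/7, -45/7]
R4 ← R4 + R3: [0, 0, 0, 8, 32/7, -40/7]
R5 ← R5 − R3: [0, 0, 0, 4, 16/7, -20/7]
R5 ← R5 − (1/2)·R4: [0, 0, 0, 0, 0, 0]
Echelon form has 4 nonzero rows, so rank(C) = 4.

4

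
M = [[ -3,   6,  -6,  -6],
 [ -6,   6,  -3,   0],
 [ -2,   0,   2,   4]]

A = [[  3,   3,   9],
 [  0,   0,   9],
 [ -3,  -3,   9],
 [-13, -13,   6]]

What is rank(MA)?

2

First compute MA:
[[ 87,  87, -63],
 [ -9,  -9, -27],
 [-64, -64,  24]]
Now row reduce the product.
R2 ← R2 + (3/29)·R1: [0, 0, -972/29]
R3 ← R3 + (64/87)·R1: [0, 0, -648/29]
R3 ← R3 − (2/3)·R2: [0, 0, 0]
2 nonzero rows, so rank(MA) = 2.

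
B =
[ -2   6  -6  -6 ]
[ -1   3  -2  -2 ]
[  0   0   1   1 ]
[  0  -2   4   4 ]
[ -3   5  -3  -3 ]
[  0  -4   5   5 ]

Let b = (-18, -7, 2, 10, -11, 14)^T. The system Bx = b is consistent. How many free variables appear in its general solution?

Row reduce the augmented matrix [B | b].
R2 ← R2 − (1/2)·R1: [0, 0, 1, 1, 2]
R5 ← R5 − (3/2)·R1: [0, -4, 6, 6, 16]
Swap R2 ↔ R4
R5 ← R5 − (2)·R2: [0, 0, -2, -2, -4]
R6 ← R6 − (2)·R2: [0, 0, -3, -3, -6]
R4 ← R4 − R3: [0, 0, 0, 0, 0]
R5 ← R5 + (2)·R3: [0, 0, 0, 0, 0]
R6 ← R6 + (3)·R3: [0, 0, 0, 0, 0]
The echelon form has 3 nonzero rows, and every pivot lies in the first 4 columns, so rank(B) = rank([B|b]) = 3.
The system is consistent.
Free variables = (unknowns) − (rank) = 4 − 3 = 1.

1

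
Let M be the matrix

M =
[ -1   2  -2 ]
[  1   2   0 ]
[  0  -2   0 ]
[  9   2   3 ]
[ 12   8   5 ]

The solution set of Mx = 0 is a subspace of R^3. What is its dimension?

Row reduce to echelon form.
R2 ← R2 + R1: [0, 4, -2]
R4 ← R4 + (9)·R1: [0, 20, -15]
R5 ← R5 + (12)·R1: [0, 32, -19]
R3 ← R3 + (1/2)·R2: [0, 0, -1]
R4 ← R4 − (5)·R2: [0, 0, -5]
R5 ← R5 − (8)·R2: [0, 0, -3]
R4 ← R4 − (5)·R3: [0, 0, 0]
R5 ← R5 − (3)·R3: [0, 0, 0]
3 nonzero rows, so rank(M) = 3.
M has 3 columns; by rank–nullity, nullity = 3 − 3 = 0.

0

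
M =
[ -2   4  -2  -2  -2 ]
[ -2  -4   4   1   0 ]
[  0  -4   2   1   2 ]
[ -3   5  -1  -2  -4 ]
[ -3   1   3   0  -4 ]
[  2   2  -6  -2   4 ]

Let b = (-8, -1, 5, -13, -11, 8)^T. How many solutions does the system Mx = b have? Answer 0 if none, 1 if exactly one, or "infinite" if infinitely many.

Row reduce the augmented matrix [M | b].
R2 ← R2 − R1: [0, -8, 6, 3, 2, 7]
R4 ← R4 − (3/2)·R1: [0, -1, 2, 1, -1, -1]
R5 ← R5 − (3/2)·R1: [0, -5, 6, 3, -1, 1]
R6 ← R6 + R1: [0, 6, -8, -4, 2, 0]
R3 ← R3 − (1/2)·R2: [0, 0, -1, -1/2, 1, 3/2]
R4 ← R4 − (1/8)·R2: [0, 0, 5/4, 5/8, -5/4, -15/8]
R5 ← R5 − (5/8)·R2: [0, 0, 9/4, 9/8, -9/4, -27/8]
R6 ← R6 + (3/4)·R2: [0, 0, -7/2, -7/4, 7/2, 21/4]
R4 ← R4 + (5/4)·R3: [0, 0, 0, 0, 0, 0]
R5 ← R5 + (9/4)·R3: [0, 0, 0, 0, 0, 0]
R6 ← R6 − (7/2)·R3: [0, 0, 0, 0, 0, 0]
The echelon form has 3 nonzero rows, and every pivot lies in the first 5 columns, so rank(M) = rank([M|b]) = 3.
The system is consistent.
rank = 3 < 5 unknowns, so there are infinitely many solutions.

infinite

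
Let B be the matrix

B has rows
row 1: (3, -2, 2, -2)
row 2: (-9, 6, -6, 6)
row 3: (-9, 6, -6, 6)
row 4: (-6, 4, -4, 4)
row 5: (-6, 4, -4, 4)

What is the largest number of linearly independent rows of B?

1

Row reduce to echelon form.
R2 ← R2 + (3)·R1: [0, 0, 0, 0]
R3 ← R3 + (3)·R1: [0, 0, 0, 0]
R4 ← R4 + (2)·R1: [0, 0, 0, 0]
R5 ← R5 + (2)·R1: [0, 0, 0, 0]
Echelon form has 1 nonzero row, so rank(B) = 1.
The rank gives the maximum number of linearly independent rows: 1.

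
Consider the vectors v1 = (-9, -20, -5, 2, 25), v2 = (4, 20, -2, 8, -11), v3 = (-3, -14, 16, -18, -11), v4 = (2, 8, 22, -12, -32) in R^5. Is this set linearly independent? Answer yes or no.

Form the matrix with these vectors as rows and row reduce.
R2 ← R2 + (4/9)·R1: [0, 100/9, -38/9, 80/9, 1/9]
R3 ← R3 − (1/3)·R1: [0, -22/3, 53/3, -56/3, -58/3]
R4 ← R4 + (2/9)·R1: [0, 32/9, 188/9, -104/9, -238/9]
R3 ← R3 + (33/50)·R2: [0, 0, 372/25, -64/5, -963/50]
R4 ← R4 − (8/25)·R2: [0, 0, 556/25, -72/5, -662/25]
R4 ← R4 − (139/93)·R3: [0, 0, 0, 440/93, 143/62]
4 nonzero rows, so the 4 vectors span a space of dimension 4.
Since 4 = 4, the vectors are linearly independent.

yes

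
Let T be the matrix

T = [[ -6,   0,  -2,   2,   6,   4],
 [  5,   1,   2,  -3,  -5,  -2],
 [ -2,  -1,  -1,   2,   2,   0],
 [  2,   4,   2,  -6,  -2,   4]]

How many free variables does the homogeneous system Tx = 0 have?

4

Row reduce to echelon form.
R2 ← R2 + (5/6)·R1: [0, 1, 1/3, -4/3, 0, 4/3]
R3 ← R3 − (1/3)·R1: [0, -1, -1/3, 4/3, 0, -4/3]
R4 ← R4 + (1/3)·R1: [0, 4, 4/3, -16/3, 0, 16/3]
R3 ← R3 + R2: [0, 0, 0, 0, 0, 0]
R4 ← R4 − (4)·R2: [0, 0, 0, 0, 0, 0]
2 nonzero rows, so rank(T) = 2.
T has 6 columns; by rank–nullity, nullity = 6 − 2 = 4.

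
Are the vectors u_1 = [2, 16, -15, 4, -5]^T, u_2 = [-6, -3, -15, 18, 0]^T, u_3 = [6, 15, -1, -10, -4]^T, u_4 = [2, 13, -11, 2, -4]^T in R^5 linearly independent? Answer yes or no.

no

Form the matrix with these vectors as rows and row reduce.
R2 ← R2 + (3)·R1: [0, 45, -60, 30, -15]
R3 ← R3 − (3)·R1: [0, -33, 44, -22, 11]
R4 ← R4 − R1: [0, -3, 4, -2, 1]
R3 ← R3 + (11/15)·R2: [0, 0, 0, 0, 0]
R4 ← R4 + (1/15)·R2: [0, 0, 0, 0, 0]
2 nonzero rows, so the 4 vectors span a space of dimension 2.
Since 2 < 4, the vectors are linearly dependent.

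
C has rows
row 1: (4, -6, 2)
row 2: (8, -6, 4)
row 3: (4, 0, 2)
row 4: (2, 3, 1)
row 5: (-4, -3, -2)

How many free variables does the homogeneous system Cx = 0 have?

Row reduce to echelon form.
R2 ← R2 − (2)·R1: [0, 6, 0]
R3 ← R3 − R1: [0, 6, 0]
R4 ← R4 − (1/2)·R1: [0, 6, 0]
R5 ← R5 + R1: [0, -9, 0]
R3 ← R3 − R2: [0, 0, 0]
R4 ← R4 − R2: [0, 0, 0]
R5 ← R5 + (3/2)·R2: [0, 0, 0]
2 nonzero rows, so rank(C) = 2.
C has 3 columns; by rank–nullity, nullity = 3 − 2 = 1.

1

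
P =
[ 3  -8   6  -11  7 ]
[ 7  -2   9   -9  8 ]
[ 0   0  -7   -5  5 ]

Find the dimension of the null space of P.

Row reduce to echelon form.
R2 ← R2 − (7/3)·R1: [0, 50/3, -5, 50/3, -25/3]
3 nonzero rows, so rank(P) = 3.
P has 5 columns; by rank–nullity, nullity = 5 − 3 = 2.

2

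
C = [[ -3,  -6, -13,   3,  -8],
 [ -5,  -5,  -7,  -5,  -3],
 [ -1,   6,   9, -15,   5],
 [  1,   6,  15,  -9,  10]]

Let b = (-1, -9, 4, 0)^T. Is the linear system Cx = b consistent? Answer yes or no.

no

Row reduce the augmented matrix [C | b].
R2 ← R2 − (5/3)·R1: [0, 5, 44/3, -10, 31/3, -22/3]
R3 ← R3 − (1/3)·R1: [0, 8, 40/3, -16, 23/3, 13/3]
R4 ← R4 + (1/3)·R1: [0, 4, 32/3, -8, 22/3, -1/3]
R3 ← R3 − (8/5)·R2: [0, 0, -152/15, 0, -133/15, 241/15]
R4 ← R4 − (4/5)·R2: [0, 0, -16/15, 0, -14/15, 83/15]
R4 ← R4 − (2/19)·R3: [0, 0, 0, 0, 0, 73/19]
The echelon form has 4 nonzero rows; the last pivot sits in the augmented column, so rank(C) = 3 but rank([C|b]) = 4.
Since the ranks differ, the system is inconsistent.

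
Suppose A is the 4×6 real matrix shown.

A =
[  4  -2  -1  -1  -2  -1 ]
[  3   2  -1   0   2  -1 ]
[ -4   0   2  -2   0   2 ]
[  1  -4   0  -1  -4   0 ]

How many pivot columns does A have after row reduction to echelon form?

Row reduce to echelon form.
R2 ← R2 − (3/4)·R1: [0, 7/2, -1/4, 3/4, 7/2, -1/4]
R3 ← R3 + R1: [0, -2, 1, -3, -2, 1]
R4 ← R4 − (1/4)·R1: [0, -7/2, 1/4, -3/4, -7/2, 1/4]
R3 ← R3 + (4/7)·R2: [0, 0, 6/7, -18/7, 0, 6/7]
R4 ← R4 + R2: [0, 0, 0, 0, 0, 0]
Echelon form has 3 nonzero rows, so rank(A) = 3.
Each nonzero row contributes one pivot column: 3 pivot columns.

3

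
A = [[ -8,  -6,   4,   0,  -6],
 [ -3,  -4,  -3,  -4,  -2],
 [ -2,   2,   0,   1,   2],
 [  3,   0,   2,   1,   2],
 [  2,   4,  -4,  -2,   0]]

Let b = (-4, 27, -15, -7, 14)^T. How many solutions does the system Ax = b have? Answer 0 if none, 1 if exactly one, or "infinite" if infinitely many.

1

Row reduce the augmented matrix [A | b].
R2 ← R2 − (3/8)·R1: [0, -7/4, -9/2, -4, 1/4, 57/2]
R3 ← R3 − (1/4)·R1: [0, 7/2, -1, 1, 7/2, -14]
R4 ← R4 + (3/8)·R1: [0, -9/4, 7/2, 1, -1/4, -17/2]
R5 ← R5 + (1/4)·R1: [0, 5/2, -3, -2, -3/2, 13]
R3 ← R3 + (2)·R2: [0, 0, -10, -7, 4, 43]
R4 ← R4 − (9/7)·R2: [0, 0, 65/7, 43/7, -4/7, -316/7]
R5 ← R5 + (10/7)·R2: [0, 0, -66/7, -54/7, -8/7, 376/7]
R4 ← R4 + (13/14)·R3: [0, 0, 0, -5/14, 22/7, -73/14]
R5 ← R5 − (33/35)·R3: [0, 0, 0, -39/35, -172/35, 461/35]
R5 ← R5 − (78/25)·R4: [0, 0, 0, 0, -368/25, 736/25]
The echelon form has 5 nonzero rows, and every pivot lies in the first 5 columns, so rank(A) = rank([A|b]) = 5.
The system is consistent.
rank = 5 = number of unknowns, so the solution is unique.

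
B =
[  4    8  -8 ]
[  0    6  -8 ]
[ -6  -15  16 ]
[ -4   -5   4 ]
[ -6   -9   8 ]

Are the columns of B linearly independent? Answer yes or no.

Row reduce B to echelon form.
R3 ← R3 + (3/2)·R1: [0, -3, 4]
R4 ← R4 + R1: [0, 3, -4]
R5 ← R5 + (3/2)·R1: [0, 3, -4]
R3 ← R3 + (1/2)·R2: [0, 0, 0]
R4 ← R4 − (1/2)·R2: [0, 0, 0]
R5 ← R5 − (1/2)·R2: [0, 0, 0]
2 pivots among 3 columns.
Only 2 < 3 pivot columns, so the columns are linearly dependent.

no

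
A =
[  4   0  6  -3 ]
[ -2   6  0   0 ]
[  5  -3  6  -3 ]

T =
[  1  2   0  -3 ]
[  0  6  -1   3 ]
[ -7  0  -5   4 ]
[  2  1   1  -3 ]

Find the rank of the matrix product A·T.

First compute AT:
[[-44,   5, -33,  21],
 [ -2,  32,  -6,  24],
 [-43, -11, -30,   9]]
Now row reduce the product.
R2 ← R2 − (1/22)·R1: [0, 699/22, -9/2, 507/22]
R3 ← R3 − (43/44)·R1: [0, -699/44, 9/4, -507/44]
R3 ← R3 + (1/2)·R2: [0, 0, 0, 0]
2 nonzero rows, so rank(AT) = 2.

2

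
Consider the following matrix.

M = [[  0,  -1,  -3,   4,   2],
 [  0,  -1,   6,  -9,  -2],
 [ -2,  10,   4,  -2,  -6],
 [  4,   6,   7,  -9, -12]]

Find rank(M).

3

Row reduce to echelon form.
Swap R1 ↔ R3
R4 ← R4 + (2)·R1: [0, 26, 15, -13, -24]
R3 ← R3 − R2: [0, 0, -9, 13, 4]
R4 ← R4 + (26)·R2: [0, 0, 171, -247, -76]
R4 ← R4 + (19)·R3: [0, 0, 0, 0, 0]
Echelon form has 3 nonzero rows, so rank(M) = 3.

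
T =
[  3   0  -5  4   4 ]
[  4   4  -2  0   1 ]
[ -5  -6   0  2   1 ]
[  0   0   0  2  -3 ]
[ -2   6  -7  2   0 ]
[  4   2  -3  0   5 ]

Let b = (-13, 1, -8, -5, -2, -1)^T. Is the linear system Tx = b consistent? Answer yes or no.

yes

Row reduce the augmented matrix [T | b].
R2 ← R2 − (4/3)·R1: [0, 4, 14/3, -16/3, -13/3, 55/3]
R3 ← R3 + (5/3)·R1: [0, -6, -25/3, 26/3, 23/3, -89/3]
R5 ← R5 + (2/3)·R1: [0, 6, -31/3, 14/3, 8/3, -32/3]
R6 ← R6 − (4/3)·R1: [0, 2, 11/3, -16/3, -1/3, 49/3]
R3 ← R3 + (3/2)·R2: [0, 0, -4/3, 2/3, 7/6, -13/6]
R5 ← R5 − (3/2)·R2: [0, 0, -52/3, 38/3, 55/6, -229/6]
R6 ← R6 − (1/2)·R2: [0, 0, 4/3, -8/3, 11/6, 43/6]
R5 ← R5 − (13)·R3: [0, 0, 0, 4, -6, -10]
R6 ← R6 + R3: [0, 0, 0, -2, 3, 5]
R5 ← R5 − (2)·R4: [0, 0, 0, 0, 0, 0]
R6 ← R6 + R4: [0, 0, 0, 0, 0, 0]
The echelon form has 4 nonzero rows, and every pivot lies in the first 5 columns, so rank(T) = rank([T|b]) = 4.
The system is consistent.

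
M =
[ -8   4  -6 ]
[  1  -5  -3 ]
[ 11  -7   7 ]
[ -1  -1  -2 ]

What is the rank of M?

2

Row reduce to echelon form.
R2 ← R2 + (1/8)·R1: [0, -9/2, -15/4]
R3 ← R3 + (11/8)·R1: [0, -3/2, -5/4]
R4 ← R4 − (1/8)·R1: [0, -3/2, -5/4]
R3 ← R3 − (1/3)·R2: [0, 0, 0]
R4 ← R4 − (1/3)·R2: [0, 0, 0]
Echelon form has 2 nonzero rows, so rank(M) = 2.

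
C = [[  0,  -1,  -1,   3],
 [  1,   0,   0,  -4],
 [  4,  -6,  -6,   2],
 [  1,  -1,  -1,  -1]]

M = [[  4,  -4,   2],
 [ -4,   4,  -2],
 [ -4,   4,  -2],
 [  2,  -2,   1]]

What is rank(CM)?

1

First compute CM:
[[ 14, -14,   7],
 [ -4,   4,  -2],
 [ 68, -68,  34],
 [ 10, -10,   5]]
Now row reduce the product.
R2 ← R2 + (2/7)·R1: [0, 0, 0]
R3 ← R3 − (34/7)·R1: [0, 0, 0]
R4 ← R4 − (5/7)·R1: [0, 0, 0]
1 nonzero row, so rank(CM) = 1.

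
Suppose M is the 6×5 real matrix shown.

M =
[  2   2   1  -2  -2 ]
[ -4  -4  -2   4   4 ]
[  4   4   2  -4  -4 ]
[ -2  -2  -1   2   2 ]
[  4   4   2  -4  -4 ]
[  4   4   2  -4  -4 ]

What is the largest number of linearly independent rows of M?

Row reduce to echelon form.
R2 ← R2 + (2)·R1: [0, 0, 0, 0, 0]
R3 ← R3 − (2)·R1: [0, 0, 0, 0, 0]
R4 ← R4 + R1: [0, 0, 0, 0, 0]
R5 ← R5 − (2)·R1: [0, 0, 0, 0, 0]
R6 ← R6 − (2)·R1: [0, 0, 0, 0, 0]
Echelon form has 1 nonzero row, so rank(M) = 1.
The rank gives the maximum number of linearly independent rows: 1.

1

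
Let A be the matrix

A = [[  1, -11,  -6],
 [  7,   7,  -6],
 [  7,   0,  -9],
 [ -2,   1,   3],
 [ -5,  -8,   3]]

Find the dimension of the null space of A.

1

Row reduce to echelon form.
R2 ← R2 − (7)·R1: [0, 84, 36]
R3 ← R3 − (7)·R1: [0, 77, 33]
R4 ← R4 + (2)·R1: [0, -21, -9]
R5 ← R5 + (5)·R1: [0, -63, -27]
R3 ← R3 − (11/12)·R2: [0, 0, 0]
R4 ← R4 + (1/4)·R2: [0, 0, 0]
R5 ← R5 + (3/4)·R2: [0, 0, 0]
2 nonzero rows, so rank(A) = 2.
A has 3 columns; by rank–nullity, nullity = 3 − 2 = 1.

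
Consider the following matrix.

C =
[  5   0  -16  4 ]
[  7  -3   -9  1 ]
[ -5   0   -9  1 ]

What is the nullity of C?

1

Row reduce to echelon form.
R2 ← R2 − (7/5)·R1: [0, -3, 67/5, -23/5]
R3 ← R3 + R1: [0, 0, -25, 5]
3 nonzero rows, so rank(C) = 3.
C has 4 columns; by rank–nullity, nullity = 4 − 3 = 1.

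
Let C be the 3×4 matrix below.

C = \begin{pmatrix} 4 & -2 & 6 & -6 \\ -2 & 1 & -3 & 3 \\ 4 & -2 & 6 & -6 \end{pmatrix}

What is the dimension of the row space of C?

1

Row reduce to echelon form.
R2 ← R2 + (1/2)·R1: [0, 0, 0, 0]
R3 ← R3 − R1: [0, 0, 0, 0]
Echelon form has 1 nonzero row, so rank(C) = 1.
The row space has dimension equal to the rank: 1.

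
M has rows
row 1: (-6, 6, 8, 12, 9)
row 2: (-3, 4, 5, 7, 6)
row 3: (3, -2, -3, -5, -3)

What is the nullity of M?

Row reduce to echelon form.
R2 ← R2 − (1/2)·R1: [0, 1, 1, 1, 3/2]
R3 ← R3 + (1/2)·R1: [0, 1, 1, 1, 3/2]
R3 ← R3 − R2: [0, 0, 0, 0, 0]
2 nonzero rows, so rank(M) = 2.
M has 5 columns; by rank–nullity, nullity = 5 − 2 = 3.

3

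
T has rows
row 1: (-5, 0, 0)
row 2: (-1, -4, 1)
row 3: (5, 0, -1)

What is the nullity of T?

0

Row reduce to echelon form.
R2 ← R2 − (1/5)·R1: [0, -4, 1]
R3 ← R3 + R1: [0, 0, -1]
3 nonzero rows, so rank(T) = 3.
T has 3 columns; by rank–nullity, nullity = 3 − 3 = 0.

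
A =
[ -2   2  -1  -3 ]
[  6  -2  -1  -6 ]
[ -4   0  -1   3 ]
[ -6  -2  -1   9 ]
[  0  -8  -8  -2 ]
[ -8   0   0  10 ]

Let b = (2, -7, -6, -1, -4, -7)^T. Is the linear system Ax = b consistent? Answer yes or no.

no

Row reduce the augmented matrix [A | b].
R2 ← R2 + (3)·R1: [0, 4, -4, -15, -1]
R3 ← R3 − (2)·R1: [0, -4, 1, 9, -10]
R4 ← R4 − (3)·R1: [0, -8, 2, 18, -7]
R6 ← R6 − (4)·R1: [0, -8, 4, 22, -15]
R3 ← R3 + R2: [0, 0, -3, -6, -11]
R4 ← R4 + (2)·R2: [0, 0, -6, -12, -9]
R5 ← R5 + (2)·R2: [0, 0, -16, -32, -6]
R6 ← R6 + (2)·R2: [0, 0, -4, -8, -17]
R4 ← R4 − (2)·R3: [0, 0, 0, 0, 13]
R5 ← R5 − (16/3)·R3: [0, 0, 0, 0, 158/3]
R6 ← R6 − (4/3)·R3: [0, 0, 0, 0, -7/3]
R5 ← R5 − (158/39)·R4: [0, 0, 0, 0, 0]
R6 ← R6 + (7/39)·R4: [0, 0, 0, 0, 0]
The echelon form has 4 nonzero rows; the last pivot sits in the augmented column, so rank(A) = 3 but rank([A|b]) = 4.
Since the ranks differ, the system is inconsistent.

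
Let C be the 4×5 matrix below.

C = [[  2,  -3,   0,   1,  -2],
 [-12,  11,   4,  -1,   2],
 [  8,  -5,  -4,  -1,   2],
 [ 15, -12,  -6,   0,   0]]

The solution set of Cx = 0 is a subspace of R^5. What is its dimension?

3

Row reduce to echelon form.
R2 ← R2 + (6)·R1: [0, -7, 4, 5, -10]
R3 ← R3 − (4)·R1: [0, 7, -4, -5, 10]
R4 ← R4 − (15/2)·R1: [0, 21/2, -6, -15/2, 15]
R3 ← R3 + R2: [0, 0, 0, 0, 0]
R4 ← R4 + (3/2)·R2: [0, 0, 0, 0, 0]
2 nonzero rows, so rank(C) = 2.
C has 5 columns; by rank–nullity, nullity = 5 − 2 = 3.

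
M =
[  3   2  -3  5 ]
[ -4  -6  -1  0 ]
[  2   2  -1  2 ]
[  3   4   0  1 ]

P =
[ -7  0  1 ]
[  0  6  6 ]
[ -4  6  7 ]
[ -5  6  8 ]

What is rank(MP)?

First compute MP:
[[-34,  24,  34],
 [ 32, -42, -47],
 [-20,  18,  23],
 [-26,  30,  35]]
Now row reduce the product.
R2 ← R2 + (16/17)·R1: [0, -330/17, -15]
R3 ← R3 − (10/17)·R1: [0, 66/17, 3]
R4 ← R4 − (13/17)·R1: [0, 198/17, 9]
R3 ← R3 + (1/5)·R2: [0, 0, 0]
R4 ← R4 + (3/5)·R2: [0, 0, 0]
2 nonzero rows, so rank(MP) = 2.

2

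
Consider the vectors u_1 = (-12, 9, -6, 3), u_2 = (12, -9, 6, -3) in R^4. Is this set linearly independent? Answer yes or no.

no

Form the matrix with these vectors as rows and row reduce.
R2 ← R2 + R1: [0, 0, 0, 0]
1 nonzero row, so the 2 vectors span a space of dimension 1.
Since 1 < 2, the vectors are linearly dependent.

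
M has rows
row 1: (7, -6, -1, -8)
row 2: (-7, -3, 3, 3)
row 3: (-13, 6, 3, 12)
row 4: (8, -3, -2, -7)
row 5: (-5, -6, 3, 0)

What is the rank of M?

2

Row reduce to echelon form.
R2 ← R2 + R1: [0, -9, 2, -5]
R3 ← R3 + (13/7)·R1: [0, -36/7, 8/7, -20/7]
R4 ← R4 − (8/7)·R1: [0, 27/7, -6/7, 15/7]
R5 ← R5 + (5/7)·R1: [0, -72/7, 16/7, -40/7]
R3 ← R3 − (4/7)·R2: [0, 0, 0, 0]
R4 ← R4 + (3/7)·R2: [0, 0, 0, 0]
R5 ← R5 − (8/7)·R2: [0, 0, 0, 0]
Echelon form has 2 nonzero rows, so rank(M) = 2.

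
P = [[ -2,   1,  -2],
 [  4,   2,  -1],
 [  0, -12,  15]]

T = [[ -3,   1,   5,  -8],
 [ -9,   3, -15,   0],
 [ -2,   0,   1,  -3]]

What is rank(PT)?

First compute PT:
[[  1,   1, -27,  22],
 [-28,  10, -11, -29],
 [ 78, -36, 195, -45]]
Now row reduce the product.
R2 ← R2 + (28)·R1: [0, 38, -767, 587]
R3 ← R3 − (78)·R1: [0, -114, 2301, -1761]
R3 ← R3 + (3)·R2: [0, 0, 0, 0]
2 nonzero rows, so rank(PT) = 2.

2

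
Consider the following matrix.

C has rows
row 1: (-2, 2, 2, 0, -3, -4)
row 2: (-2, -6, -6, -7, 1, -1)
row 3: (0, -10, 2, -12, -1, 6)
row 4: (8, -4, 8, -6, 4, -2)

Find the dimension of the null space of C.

2

Row reduce to echelon form.
R2 ← R2 − R1: [0, -8, -8, -7, 4, 3]
R4 ← R4 + (4)·R1: [0, 4, 16, -6, -8, -18]
R3 ← R3 − (5/4)·R2: [0, 0, 12, -13/4, -6, 9/4]
R4 ← R4 + (1/2)·R2: [0, 0, 12, -19/2, -6, -33/2]
R4 ← R4 − R3: [0, 0, 0, -25/4, 0, -75/4]
4 nonzero rows, so rank(C) = 4.
C has 6 columns; by rank–nullity, nullity = 6 − 4 = 2.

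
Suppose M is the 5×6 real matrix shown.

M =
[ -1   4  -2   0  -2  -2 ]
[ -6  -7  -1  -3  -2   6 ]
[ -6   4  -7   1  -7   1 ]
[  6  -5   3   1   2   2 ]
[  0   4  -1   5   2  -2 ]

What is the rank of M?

Row reduce to echelon form.
R2 ← R2 − (6)·R1: [0, -31, 11, -3, 10, 18]
R3 ← R3 − (6)·R1: [0, -20, 5, 1, 5, 13]
R4 ← R4 + (6)·R1: [0, 19, -9, 1, -10, -10]
R3 ← R3 − (20/31)·R2: [0, 0, -65/31, 91/31, -45/31, 43/31]
R4 ← R4 + (19/31)·R2: [0, 0, -70/31, -26/31, -120/31, 32/31]
R5 ← R5 + (4/31)·R2: [0, 0, 13/31, 143/31, 102/31, 10/31]
R4 ← R4 − (14/13)·R3: [0, 0, 0, -4, -30/13, -6/13]
R5 ← R5 + (1/5)·R3: [0, 0, 0, 26/5, 3, 3/5]
R5 ← R5 + (13/10)·R4: [0, 0, 0, 0, 0, 0]
Echelon form has 4 nonzero rows, so rank(M) = 4.

4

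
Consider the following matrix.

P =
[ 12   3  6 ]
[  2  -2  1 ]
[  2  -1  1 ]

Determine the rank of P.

2

Row reduce to echelon form.
R2 ← R2 − (1/6)·R1: [0, -5/2, 0]
R3 ← R3 − (1/6)·R1: [0, -3/2, 0]
R3 ← R3 − (3/5)·R2: [0, 0, 0]
Echelon form has 2 nonzero rows, so rank(P) = 2.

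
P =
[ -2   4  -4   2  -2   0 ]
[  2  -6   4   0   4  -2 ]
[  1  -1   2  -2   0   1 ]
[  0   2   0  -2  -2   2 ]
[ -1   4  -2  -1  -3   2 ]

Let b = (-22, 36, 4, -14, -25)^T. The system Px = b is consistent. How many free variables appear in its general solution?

4

Row reduce the augmented matrix [P | b].
R2 ← R2 + R1: [0, -2, 0, 2, 2, -2, 14]
R3 ← R3 + (1/2)·R1: [0, 1, 0, -1, -1, 1, -7]
R5 ← R5 − (1/2)·R1: [0, 2, 0, -2, -2, 2, -14]
R3 ← R3 + (1/2)·R2: [0, 0, 0, 0, 0, 0, 0]
R4 ← R4 + R2: [0, 0, 0, 0, 0, 0, 0]
R5 ← R5 + R2: [0, 0, 0, 0, 0, 0, 0]
The echelon form has 2 nonzero rows, and every pivot lies in the first 6 columns, so rank(P) = rank([P|b]) = 2.
The system is consistent.
Free variables = (unknowns) − (rank) = 6 − 2 = 4.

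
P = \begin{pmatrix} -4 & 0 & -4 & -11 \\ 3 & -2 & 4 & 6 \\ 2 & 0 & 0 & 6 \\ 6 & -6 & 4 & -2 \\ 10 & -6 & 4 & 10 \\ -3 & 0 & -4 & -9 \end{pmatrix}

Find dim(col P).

4

Row reduce to echelon form.
R2 ← R2 + (3/4)·R1: [0, -2, 1, -9/4]
R3 ← R3 + (1/2)·R1: [0, 0, -2, 1/2]
R4 ← R4 + (3/2)·R1: [0, -6, -2, -37/2]
R5 ← R5 + (5/2)·R1: [0, -6, -6, -35/2]
R6 ← R6 − (3/4)·R1: [0, 0, -1, -3/4]
R4 ← R4 − (3)·R2: [0, 0, -5, -47/4]
R5 ← R5 − (3)·R2: [0, 0, -9, -43/4]
R4 ← R4 − (5/2)·R3: [0, 0, 0, -13]
R5 ← R5 − (9/2)·R3: [0, 0, 0, -13]
R6 ← R6 − (1/2)·R3: [0, 0, 0, -1]
R5 ← R5 − R4: [0, 0, 0, 0]
R6 ← R6 − (1/13)·R4: [0, 0, 0, 0]
Echelon form has 4 nonzero rows, so rank(P) = 4.
The column space has dimension equal to the rank: 4.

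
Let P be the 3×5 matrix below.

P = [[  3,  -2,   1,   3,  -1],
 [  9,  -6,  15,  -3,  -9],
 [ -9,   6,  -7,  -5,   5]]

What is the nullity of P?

Row reduce to echelon form.
R2 ← R2 − (3)·R1: [0, 0, 12, -12, -6]
R3 ← R3 + (3)·R1: [0, 0, -4, 4, 2]
R3 ← R3 + (1/3)·R2: [0, 0, 0, 0, 0]
2 nonzero rows, so rank(P) = 2.
P has 5 columns; by rank–nullity, nullity = 5 − 2 = 3.

3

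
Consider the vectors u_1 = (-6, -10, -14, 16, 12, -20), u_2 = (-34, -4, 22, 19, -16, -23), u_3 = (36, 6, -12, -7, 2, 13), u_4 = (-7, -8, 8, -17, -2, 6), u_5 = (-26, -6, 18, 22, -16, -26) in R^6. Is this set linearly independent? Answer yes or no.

yes

Form the matrix with these vectors as rows and row reduce.
R2 ← R2 − (17/3)·R1: [0, 158/3, 304/3, -215/3, -84, 271/3]
R3 ← R3 + (6)·R1: [0, -54, -96, 89, 74, -107]
R4 ← R4 − (7/6)·R1: [0, 11/3, 73/3, -107/3, -16, 88/3]
R5 ← R5 − (13/3)·R1: [0, 112/3, 236/3, -142/3, -68, 182/3]
R3 ← R3 + (81/79)·R2: [0, 0, 624/79, 1226/79, -958/79, -1136/79]
R4 ← R4 − (11/158)·R2: [0, 0, 1365/79, -4847/158, -802/79, 3641/158]
R5 ← R5 − (56/79)·R2: [0, 0, 540/79, 274/79, -668/79, -266/79]
R4 ← R4 − (35/16)·R3: [0, 0, 0, -517/8, 131/8, 109/2]
R5 ← R5 − (45/52)·R3: [0, 0, 0, -259/26, 53/26, 118/13]
R5 ← R5 − (1036/6721)·R4: [0, 0, 0, 0, -3264/6721, 4544/6721]
5 nonzero rows, so the 5 vectors span a space of dimension 5.
Since 5 = 5, the vectors are linearly independent.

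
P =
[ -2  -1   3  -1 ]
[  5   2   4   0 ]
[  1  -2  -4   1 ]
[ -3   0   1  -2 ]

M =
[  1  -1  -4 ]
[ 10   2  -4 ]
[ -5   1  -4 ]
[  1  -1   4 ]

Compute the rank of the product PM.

3

First compute PM:
[[-28,   4,  -4],
 [  5,   3, -44],
 [  2, -10,  24],
 [-10,   6,   0]]
Now row reduce the product.
R2 ← R2 + (5/28)·R1: [0, 26/7, -313/7]
R3 ← R3 + (1/14)·R1: [0, -68/7, 166/7]
R4 ← R4 − (5/14)·R1: [0, 32/7, 10/7]
R3 ← R3 + (34/13)·R2: [0, 0, -1212/13]
R4 ← R4 − (16/13)·R2: [0, 0, 734/13]
R4 ← R4 + (367/606)·R3: [0, 0, 0]
3 nonzero rows, so rank(PM) = 3.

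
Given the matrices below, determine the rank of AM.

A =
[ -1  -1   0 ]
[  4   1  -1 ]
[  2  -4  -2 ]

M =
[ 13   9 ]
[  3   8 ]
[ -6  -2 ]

First compute AM:
[[-16, -17],
 [ 61,  46],
 [ 26, -10]]
Now row reduce the product.
R2 ← R2 + (61/16)·R1: [0, -301/16]
R3 ← R3 + (13/8)·R1: [0, -301/8]
R3 ← R3 − (2)·R2: [0, 0]
2 nonzero rows, so rank(AM) = 2.

2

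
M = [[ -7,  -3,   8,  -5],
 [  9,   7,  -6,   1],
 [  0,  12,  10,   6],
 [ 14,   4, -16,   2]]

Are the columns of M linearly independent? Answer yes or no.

Row reduce M to echelon form.
R2 ← R2 + (9/7)·R1: [0, 22/7, 30/7, -38/7]
R4 ← R4 + (2)·R1: [0, -2, 0, -8]
R3 ← R3 − (42/11)·R2: [0, 0, -70/11, 294/11]
R4 ← R4 + (7/11)·R2: [0, 0, 30/11, -126/11]
R4 ← R4 + (3/7)·R3: [0, 0, 0, 0]
3 pivots among 4 columns.
Only 3 < 4 pivot columns, so the columns are linearly dependent.

no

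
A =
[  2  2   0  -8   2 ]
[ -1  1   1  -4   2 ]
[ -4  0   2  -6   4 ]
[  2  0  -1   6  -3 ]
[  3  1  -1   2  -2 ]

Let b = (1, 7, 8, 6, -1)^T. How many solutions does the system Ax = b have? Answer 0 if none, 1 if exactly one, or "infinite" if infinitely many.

Row reduce the augmented matrix [A | b].
R2 ← R2 + (1/2)·R1: [0, 2, 1, -8, 3, 15/2]
R3 ← R3 + (2)·R1: [0, 4, 2, -22, 8, 10]
R4 ← R4 − R1: [0, -2, -1, 14, -5, 5]
R5 ← R5 − (3/2)·R1: [0, -2, -1, 14, -5, -5/2]
R3 ← R3 − (2)·R2: [0, 0, 0, -6, 2, -5]
R4 ← R4 + R2: [0, 0, 0, 6, -2, 25/2]
R5 ← R5 + R2: [0, 0, 0, 6, -2, 5]
R4 ← R4 + R3: [0, 0, 0, 0, 0, 15/2]
R5 ← R5 + R3: [0, 0, 0, 0, 0, 0]
The echelon form has 4 nonzero rows; the last pivot sits in the augmented column, so rank(A) = 3 but rank([A|b]) = 4.
Since the ranks differ, the system is inconsistent.
It has no solutions.

0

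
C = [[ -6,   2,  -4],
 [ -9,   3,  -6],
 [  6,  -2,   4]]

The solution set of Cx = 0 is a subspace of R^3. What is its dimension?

Row reduce to echelon form.
R2 ← R2 − (3/2)·R1: [0, 0, 0]
R3 ← R3 + R1: [0, 0, 0]
1 nonzero row, so rank(C) = 1.
C has 3 columns; by rank–nullity, nullity = 3 − 1 = 2.

2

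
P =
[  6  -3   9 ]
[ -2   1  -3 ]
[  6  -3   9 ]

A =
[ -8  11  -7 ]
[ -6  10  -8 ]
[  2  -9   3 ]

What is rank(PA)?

First compute PA:
[[-12, -45,   9],
 [  4,  15,  -3],
 [-12, -45,   9]]
Now row reduce the product.
R2 ← R2 + (1/3)·R1: [0, 0, 0]
R3 ← R3 − R1: [0, 0, 0]
1 nonzero row, so rank(PA) = 1.

1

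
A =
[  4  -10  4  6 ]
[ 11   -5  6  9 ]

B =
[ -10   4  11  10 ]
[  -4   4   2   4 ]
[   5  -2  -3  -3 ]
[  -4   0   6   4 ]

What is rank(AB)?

2

First compute AB:
[[ -4, -32,  48,  12],
 [-96,  12, 147, 108]]
Now row reduce the product.
R2 ← R2 − (24)·R1: [0, 780, -1005, -180]
2 nonzero rows, so rank(AB) = 2.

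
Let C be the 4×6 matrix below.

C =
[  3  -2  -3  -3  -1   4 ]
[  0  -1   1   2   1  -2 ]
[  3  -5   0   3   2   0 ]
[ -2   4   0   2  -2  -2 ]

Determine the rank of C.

4

Row reduce to echelon form.
R3 ← R3 − R1: [0, -3, 3, 6, 3, -4]
R4 ← R4 + (2/3)·R1: [0, 8/3, -2, 0, -8/3, 2/3]
R3 ← R3 − (3)·R2: [0, 0, 0, 0, 0, 2]
R4 ← R4 + (8/3)·R2: [0, 0, 2/3, 16/3, 0, -14/3]
Swap R3 ↔ R4
Echelon form has 4 nonzero rows, so rank(C) = 4.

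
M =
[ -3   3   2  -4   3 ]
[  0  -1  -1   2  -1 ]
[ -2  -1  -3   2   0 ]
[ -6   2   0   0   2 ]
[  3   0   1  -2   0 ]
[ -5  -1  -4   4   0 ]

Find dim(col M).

3

Row reduce to echelon form.
R3 ← R3 − (2/3)·R1: [0, -3, -13/3, 14/3, -2]
R4 ← R4 − (2)·R1: [0, -4, -4, 8, -4]
R5 ← R5 + R1: [0, 3, 3, -6, 3]
R6 ← R6 − (5/3)·R1: [0, -6, -22/3, 32/3, -5]
R3 ← R3 − (3)·R2: [0, 0, -4/3, -4/3, 1]
R4 ← R4 − (4)·R2: [0, 0, 0, 0, 0]
R5 ← R5 + (3)·R2: [0, 0, 0, 0, 0]
R6 ← R6 − (6)·R2: [0, 0, -4/3, -4/3, 1]
R6 ← R6 − R3: [0, 0, 0, 0, 0]
Echelon form has 3 nonzero rows, so rank(M) = 3.
The column space has dimension equal to the rank: 3.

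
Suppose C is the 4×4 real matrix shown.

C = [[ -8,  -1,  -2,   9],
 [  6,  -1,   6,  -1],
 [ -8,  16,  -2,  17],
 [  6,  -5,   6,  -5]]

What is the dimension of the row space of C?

Row reduce to echelon form.
R2 ← R2 + (3/4)·R1: [0, -7/4, 9/2, 23/4]
R3 ← R3 − R1: [0, 17, 0, 8]
R4 ← R4 + (3/4)·R1: [0, -23/4, 9/2, 7/4]
R3 ← R3 + (68/7)·R2: [0, 0, 306/7, 447/7]
R4 ← R4 − (23/7)·R2: [0, 0, -72/7, -120/7]
R4 ← R4 + (4/17)·R3: [0, 0, 0, -36/17]
Echelon form has 4 nonzero rows, so rank(C) = 4.
The row space has dimension equal to the rank: 4.

4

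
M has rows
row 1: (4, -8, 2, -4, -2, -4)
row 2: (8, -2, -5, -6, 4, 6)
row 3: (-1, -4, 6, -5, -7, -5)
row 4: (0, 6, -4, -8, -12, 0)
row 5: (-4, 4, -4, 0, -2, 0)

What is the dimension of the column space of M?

5

Row reduce to echelon form.
R2 ← R2 − (2)·R1: [0, 14, -9, 2, 8, 14]
R3 ← R3 + (1/4)·R1: [0, -6, 13/2, -6, -15/2, -6]
R5 ← R5 + R1: [0, -4, -2, -4, -4, -4]
R3 ← R3 + (3/7)·R2: [0, 0, 37/14, -36/7, -57/14, 0]
R4 ← R4 − (3/7)·R2: [0, 0, -1/7, -62/7, -108/7, -6]
R5 ← R5 + (2/7)·R2: [0, 0, -32/7, -24/7, -12/7, 0]
R4 ← R4 + (2/37)·R3: [0, 0, 0, -338/37, -579/37, -6]
R5 ← R5 + (64/37)·R3: [0, 0, 0, -456/37, -324/37, 0]
R5 ← R5 − (228/169)·R4: [0, 0, 0, 0, 2088/169, 1368/169]
Echelon form has 5 nonzero rows, so rank(M) = 5.
The column space has dimension equal to the rank: 5.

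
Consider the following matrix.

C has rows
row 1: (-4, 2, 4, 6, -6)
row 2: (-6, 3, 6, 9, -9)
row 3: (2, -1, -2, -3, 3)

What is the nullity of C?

Row reduce to echelon form.
R2 ← R2 − (3/2)·R1: [0, 0, 0, 0, 0]
R3 ← R3 + (1/2)·R1: [0, 0, 0, 0, 0]
1 nonzero row, so rank(C) = 1.
C has 5 columns; by rank–nullity, nullity = 5 − 1 = 4.

4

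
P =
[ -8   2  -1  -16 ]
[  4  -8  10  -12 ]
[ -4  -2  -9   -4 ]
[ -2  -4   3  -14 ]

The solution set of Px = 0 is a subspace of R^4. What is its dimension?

1

Row reduce to echelon form.
R2 ← R2 + (1/2)·R1: [0, -7, 19/2, -20]
R3 ← R3 − (1/2)·R1: [0, -3, -17/2, 4]
R4 ← R4 − (1/4)·R1: [0, -9/2, 13/4, -10]
R3 ← R3 − (3/7)·R2: [0, 0, -88/7, 88/7]
R4 ← R4 − (9/14)·R2: [0, 0, -20/7, 20/7]
R4 ← R4 − (5/22)·R3: [0, 0, 0, 0]
3 nonzero rows, so rank(P) = 3.
P has 4 columns; by rank–nullity, nullity = 4 − 3 = 1.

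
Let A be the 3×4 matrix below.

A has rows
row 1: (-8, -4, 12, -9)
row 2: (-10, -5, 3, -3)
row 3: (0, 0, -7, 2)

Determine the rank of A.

Row reduce to echelon form.
R2 ← R2 − (5/4)·R1: [0, 0, -12, 33/4]
R3 ← R3 − (7/12)·R2: [0, 0, 0, -45/16]
Echelon form has 3 nonzero rows, so rank(A) = 3.

3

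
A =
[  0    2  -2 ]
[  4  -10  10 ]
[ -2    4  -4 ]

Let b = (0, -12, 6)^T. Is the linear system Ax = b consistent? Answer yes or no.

yes

Row reduce the augmented matrix [A | b].
Swap R1 ↔ R2
R3 ← R3 + (1/2)·R1: [0, -1, 1, 0]
R3 ← R3 + (1/2)·R2: [0, 0, 0, 0]
The echelon form has 2 nonzero rows, and every pivot lies in the first 3 columns, so rank(A) = rank([A|b]) = 2.
The system is consistent.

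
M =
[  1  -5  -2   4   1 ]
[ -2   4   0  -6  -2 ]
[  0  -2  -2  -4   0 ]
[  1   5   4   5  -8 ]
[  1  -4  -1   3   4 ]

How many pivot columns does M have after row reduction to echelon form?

4

Row reduce to echelon form.
R2 ← R2 + (2)·R1: [0, -6, -4, 2, 0]
R4 ← R4 − R1: [0, 10, 6, 1, -9]
R5 ← R5 − R1: [0, 1, 1, -1, 3]
R3 ← R3 − (1/3)·R2: [0, 0, -2/3, -14/3, 0]
R4 ← R4 + (5/3)·R2: [0, 0, -2/3, 13/3, -9]
R5 ← R5 + (1/6)·R2: [0, 0, 1/3, -2/3, 3]
R4 ← R4 − R3: [0, 0, 0, 9, -9]
R5 ← R5 + (1/2)·R3: [0, 0, 0, -3, 3]
R5 ← R5 + (1/3)·R4: [0, 0, 0, 0, 0]
Echelon form has 4 nonzero rows, so rank(M) = 4.
Each nonzero row contributes one pivot column: 4 pivot columns.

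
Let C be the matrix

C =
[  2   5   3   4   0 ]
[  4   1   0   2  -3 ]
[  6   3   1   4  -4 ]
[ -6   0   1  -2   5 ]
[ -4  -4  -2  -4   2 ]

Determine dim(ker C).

3

Row reduce to echelon form.
R2 ← R2 − (2)·R1: [0, -9, -6, -6, -3]
R3 ← R3 − (3)·R1: [0, -12, -8, -8, -4]
R4 ← R4 + (3)·R1: [0, 15, 10, 10, 5]
R5 ← R5 + (2)·R1: [0, 6, 4, 4, 2]
R3 ← R3 − (4/3)·R2: [0, 0, 0, 0, 0]
R4 ← R4 + (5/3)·R2: [0, 0, 0, 0, 0]
R5 ← R5 + (2/3)·R2: [0, 0, 0, 0, 0]
2 nonzero rows, so rank(C) = 2.
C has 5 columns; by rank–nullity, nullity = 5 − 2 = 3.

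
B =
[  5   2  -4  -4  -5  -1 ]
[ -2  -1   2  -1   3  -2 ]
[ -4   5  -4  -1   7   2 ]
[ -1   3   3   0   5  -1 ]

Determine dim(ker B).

2

Row reduce to echelon form.
R2 ← R2 + (2/5)·R1: [0, -1/5, 2/5, -13/5, 1, -12/5]
R3 ← R3 + (4/5)·R1: [0, 33/5, -36/5, -21/5, 3, 6/5]
R4 ← R4 + (1/5)·R1: [0, 17/5, 11/5, -4/5, 4, -6/5]
R3 ← R3 + (33)·R2: [0, 0, 6, -90, 36, -78]
R4 ← R4 + (17)·R2: [0, 0, 9, -45, 21, -42]
R4 ← R4 − (3/2)·R3: [0, 0, 0, 90, -33, 75]
4 nonzero rows, so rank(B) = 4.
B has 6 columns; by rank–nullity, nullity = 6 − 4 = 2.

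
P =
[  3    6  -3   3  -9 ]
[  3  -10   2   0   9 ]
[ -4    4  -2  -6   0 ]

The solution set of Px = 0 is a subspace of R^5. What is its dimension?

2

Row reduce to echelon form.
R2 ← R2 − R1: [0, -16, 5, -3, 18]
R3 ← R3 + (4/3)·R1: [0, 12, -6, -2, -12]
R3 ← R3 + (3/4)·R2: [0, 0, -9/4, -17/4, 3/2]
3 nonzero rows, so rank(P) = 3.
P has 5 columns; by rank–nullity, nullity = 5 − 3 = 2.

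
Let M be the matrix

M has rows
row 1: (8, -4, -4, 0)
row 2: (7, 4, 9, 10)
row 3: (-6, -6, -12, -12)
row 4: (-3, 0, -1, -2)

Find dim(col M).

2

Row reduce to echelon form.
R2 ← R2 − (7/8)·R1: [0, 15/2, 25/2, 10]
R3 ← R3 + (3/4)·R1: [0, -9, -15, -12]
R4 ← R4 + (3/8)·R1: [0, -3/2, -5/2, -2]
R3 ← R3 + (6/5)·R2: [0, 0, 0, 0]
R4 ← R4 + (1/5)·R2: [0, 0, 0, 0]
Echelon form has 2 nonzero rows, so rank(M) = 2.
The column space has dimension equal to the rank: 2.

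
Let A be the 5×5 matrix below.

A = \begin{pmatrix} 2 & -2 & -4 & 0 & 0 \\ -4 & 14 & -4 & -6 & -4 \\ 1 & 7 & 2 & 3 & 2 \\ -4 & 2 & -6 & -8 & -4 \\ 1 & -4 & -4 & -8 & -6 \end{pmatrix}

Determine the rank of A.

Row reduce to echelon form.
R2 ← R2 + (2)·R1: [0, 10, -12, -6, -4]
R3 ← R3 − (1/2)·R1: [0, 8, 4, 3, 2]
R4 ← R4 + (2)·R1: [0, -2, -14, -8, -4]
R5 ← R5 − (1/2)·R1: [0, -3, -2, -8, -6]
R3 ← R3 − (4/5)·R2: [0, 0, 68/5, 39/5, 26/5]
R4 ← R4 + (1/5)·R2: [0, 0, -82/5, -46/5, -24/5]
R5 ← R5 + (3/10)·R2: [0, 0, -28/5, -49/5, -36/5]
R4 ← R4 + (41/34)·R3: [0, 0, 0, 7/34, 25/17]
R5 ← R5 + (7/17)·R3: [0, 0, 0, -112/17, -86/17]
R5 ← R5 + (32)·R4: [0, 0, 0, 0, 42]
Echelon form has 5 nonzero rows, so rank(A) = 5.

5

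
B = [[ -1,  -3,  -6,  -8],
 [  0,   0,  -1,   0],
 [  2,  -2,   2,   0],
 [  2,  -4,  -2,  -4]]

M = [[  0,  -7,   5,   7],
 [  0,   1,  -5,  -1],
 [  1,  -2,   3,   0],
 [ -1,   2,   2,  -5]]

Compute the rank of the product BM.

First compute BM:
[[  2,   0, -24,  36],
 [ -1,   2,  -3,   0],
 [  2, -20,  26,  16],
 [  2, -22,  16,  38]]
Now row reduce the product.
R2 ← R2 + (1/2)·R1: [0, 2, -15, 18]
R3 ← R3 − R1: [0, -20, 50, -20]
R4 ← R4 − R1: [0, -22, 40, 2]
R3 ← R3 + (10)·R2: [0, 0, -100, 160]
R4 ← R4 + (11)·R2: [0, 0, -125, 200]
R4 ← R4 − (5/4)·R3: [0, 0, 0, 0]
3 nonzero rows, so rank(BM) = 3.

3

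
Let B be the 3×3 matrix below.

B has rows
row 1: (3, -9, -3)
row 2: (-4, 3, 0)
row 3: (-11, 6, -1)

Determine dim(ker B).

Row reduce to echelon form.
R2 ← R2 + (4/3)·R1: [0, -9, -4]
R3 ← R3 + (11/3)·R1: [0, -27, -12]
R3 ← R3 − (3)·R2: [0, 0, 0]
2 nonzero rows, so rank(B) = 2.
B has 3 columns; by rank–nullity, nullity = 3 − 2 = 1.

1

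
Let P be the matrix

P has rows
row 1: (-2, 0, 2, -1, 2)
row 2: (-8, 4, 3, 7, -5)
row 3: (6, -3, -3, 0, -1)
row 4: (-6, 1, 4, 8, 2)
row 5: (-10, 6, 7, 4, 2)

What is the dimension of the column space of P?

Row reduce to echelon form.
R2 ← R2 − (4)·R1: [0, 4, -5, 11, -13]
R3 ← R3 + (3)·R1: [0, -3, 3, -3, 5]
R4 ← R4 − (3)·R1: [0, 1, -2, 11, -4]
R5 ← R5 − (5)·R1: [0, 6, -3, 9, -8]
R3 ← R3 + (3/4)·R2: [0, 0, -3/4, 21/4, -19/4]
R4 ← R4 − (1/4)·R2: [0, 0, -3/4, 33/4, -3/4]
R5 ← R5 − (3/2)·R2: [0, 0, 9/2, -15/2, 23/2]
R4 ← R4 − R3: [0, 0, 0, 3, 4]
R5 ← R5 + (6)·R3: [0, 0, 0, 24, -17]
R5 ← R5 − (8)·R4: [0, 0, 0, 0, -49]
Echelon form has 5 nonzero rows, so rank(P) = 5.
The column space has dimension equal to the rank: 5.

5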